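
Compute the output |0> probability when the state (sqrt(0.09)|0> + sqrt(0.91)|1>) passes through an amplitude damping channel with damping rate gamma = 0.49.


For amplitude damping with parameter gamma on state sqrt(a)|0> + sqrt(b)|1>:
alpha^2 = 0.09, beta^2 = 0.91
P(|0>) = alpha^2 + gamma * beta^2
= 0.09 + 0.49 * 0.91
= 0.09 + 0.4459
= 0.5359

0.5359


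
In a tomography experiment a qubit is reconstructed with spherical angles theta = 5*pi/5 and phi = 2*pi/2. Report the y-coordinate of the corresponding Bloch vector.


theta = 3.1416, phi = 3.1416
r_y = sin(theta)*sin(phi) = 0.0000 * 0.0000
r_y = 0.0000

0.0000


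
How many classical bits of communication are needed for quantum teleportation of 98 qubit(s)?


Quantum teleportation requires 2 classical bits per qubit teleported.
98 qubit(s) -> 2 * 98 = 196 classical bits

196


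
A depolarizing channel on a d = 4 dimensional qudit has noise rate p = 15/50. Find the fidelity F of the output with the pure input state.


F = (1-p) + p/d
= (1 - 0.3000) + 0.3000/4
= 0.7000 + 0.0750
= 0.7750

0.7750


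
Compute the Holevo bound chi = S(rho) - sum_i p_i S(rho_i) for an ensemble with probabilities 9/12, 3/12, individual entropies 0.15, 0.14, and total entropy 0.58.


chi = S(rho) - sum_i p_i * S(rho_i)
Weighted entropy = 9/12 * 0.15 + 3/12 * 0.14
= 0.1475
chi = 0.58 - 0.1475
= 0.4325

0.4325


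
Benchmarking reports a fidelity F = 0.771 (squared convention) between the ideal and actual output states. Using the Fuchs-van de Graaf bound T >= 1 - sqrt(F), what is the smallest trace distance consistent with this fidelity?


Fuchs-van de Graaf (squared-fidelity convention): 1 - sqrt(F) <= T <= sqrt(1 - F).
Lower bound: T >= 1 - sqrt(F)
sqrt(F) = sqrt(0.771) = 0.8781
T >= 1 - 0.8781
T >= 0.1219

0.1219


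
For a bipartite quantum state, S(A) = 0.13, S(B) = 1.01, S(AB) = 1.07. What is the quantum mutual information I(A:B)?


I(A:B) = S(A) + S(B) - S(AB)
= 0.13 + 1.01 - 1.07
= 0.0700

0.0700


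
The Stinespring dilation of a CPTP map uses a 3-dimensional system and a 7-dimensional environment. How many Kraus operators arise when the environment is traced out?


Tracing out the environment in an orthonormal basis {|i>_E} gives Kraus operators K_i = <i|_E U |0>_E.
Number of Kraus operators = dim(H_env) = d_env
= 7

7


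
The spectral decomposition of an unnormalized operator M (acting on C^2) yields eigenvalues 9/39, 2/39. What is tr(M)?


tr(M) = sum of eigenvalues
= 9/39 + 2/39
= 11/39
= 0.2821

0.2821


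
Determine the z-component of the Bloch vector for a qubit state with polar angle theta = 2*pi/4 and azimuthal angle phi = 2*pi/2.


theta = 1.5708, phi = 3.1416
r_z = cos(theta) = 0.0000

0.0000


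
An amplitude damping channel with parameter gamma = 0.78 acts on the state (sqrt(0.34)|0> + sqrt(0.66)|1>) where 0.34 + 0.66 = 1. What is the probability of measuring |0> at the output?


For amplitude damping with parameter gamma on state sqrt(a)|0> + sqrt(b)|1>:
alpha^2 = 0.34, beta^2 = 0.66
P(|0>) = alpha^2 + gamma * beta^2
= 0.34 + 0.78 * 0.66
= 0.34 + 0.5148
= 0.8548

0.8548


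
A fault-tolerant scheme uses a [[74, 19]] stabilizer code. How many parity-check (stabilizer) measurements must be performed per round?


For an [[n,k]] stabilizer code:
Number of stabilizer generators = n - k
= 74 - 19
= 55

55


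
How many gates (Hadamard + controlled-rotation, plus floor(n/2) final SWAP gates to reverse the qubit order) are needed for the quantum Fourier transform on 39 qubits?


Hadamard gates: 39
Controlled rotations: n*(n-1)/2 = 39*38/2 = 741
SWAP gates: floor(n/2) = floor(39/2) = 19
Total = 39 + 741 + 19
= 799

799


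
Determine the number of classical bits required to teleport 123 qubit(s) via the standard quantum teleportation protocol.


Quantum teleportation requires 2 classical bits per qubit teleported.
123 qubit(s) -> 2 * 123 = 246 classical bits

246


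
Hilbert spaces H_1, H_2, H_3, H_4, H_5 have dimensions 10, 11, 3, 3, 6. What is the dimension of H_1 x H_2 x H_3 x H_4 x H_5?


dim(H_1 x H_2 x H_3 x H_4 x H_5) = 10 * 11 * 3 * 3 * 6
= 110 * 3 * 3 * 6
= 330 * 3 * 6
= 990 * 6
= 5940

5940


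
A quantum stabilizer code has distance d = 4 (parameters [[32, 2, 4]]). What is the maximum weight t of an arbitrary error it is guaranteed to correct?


Code parameters: [[32, 2, 4]], distance d = 4.
Number of correctable errors = floor((d-1)/2)
= floor((4 - 1)/2)
= floor(3/2)
= 1

1


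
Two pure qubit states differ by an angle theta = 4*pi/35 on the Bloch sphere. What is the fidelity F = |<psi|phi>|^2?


For states separated by angle theta on Bloch sphere:
F = cos^2(theta/2)
theta = 4*pi/35 = 0.3590
theta/2 = 0.1795
cos(theta/2) = 0.9839
F = 0.9681

0.9681


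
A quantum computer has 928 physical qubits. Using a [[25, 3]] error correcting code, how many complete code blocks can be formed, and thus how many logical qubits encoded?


Each code block uses 25 physical qubits for 3 logical qubit(s).
Number of complete blocks = floor(928 / 25) = 37
Logical qubits = 37 * 3
= 111

111


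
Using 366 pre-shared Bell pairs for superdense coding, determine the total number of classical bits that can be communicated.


Superdense coding allows 2 classical bits per shared entangled pair.
366 pair(s) -> 2 * 366 = 732 classical bits

732


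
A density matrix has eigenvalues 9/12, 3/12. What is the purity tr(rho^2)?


tr(rho^2) = sum of eigenvalues squared
= (9/12)^2 + (3/12)^2
= (81 + 9) / 144
= 90/144
= 0.6250

0.6250


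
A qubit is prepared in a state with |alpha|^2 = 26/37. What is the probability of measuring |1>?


|alpha|^2 = 26/37 = 0.7027
|beta|^2 = 1 - 26/37 = 11/37 = 0.2973
P(|1>) = |beta|^2 = 0.2973

0.2973


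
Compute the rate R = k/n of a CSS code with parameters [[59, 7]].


Code rate R = k/n
= 7/59
= 0.1186

0.1186


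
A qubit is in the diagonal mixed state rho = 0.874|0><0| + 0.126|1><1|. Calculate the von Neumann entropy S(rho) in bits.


S = -p*log2(p) - (1-p)*log2(1-p)
p = 0.8740, 1-p = 0.1260
= -0.8740 * log2(0.8740) - 0.1260 * log2(0.1260)
= -(-0.1698) - (-0.3766)
= 0.5464

0.5464


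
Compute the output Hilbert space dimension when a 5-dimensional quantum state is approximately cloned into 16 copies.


Output space = H^(tensor 16) where dim(H) = 5
dim = 5^16
= 25 (after 2 factors)
= 125 (after 3 factors)
= 625 (after 4 factors)
= 3125 (after 5 factors)
= 15625 (after 6 factors)
= 78125 (after 7 factors)
= 390625 (after 8 factors)
= 1953125 (after 9 factors)
= 9765625 (after 10 factors)
= 48828125 (after 11 factors)
= 244140625 (after 12 factors)
= 1220703125 (after 13 factors)
= 6103515625 (after 14 factors)
= 30517578125 (after 15 factors)
= 152587890625 (after 16 factors)
= 152587890625

152587890625


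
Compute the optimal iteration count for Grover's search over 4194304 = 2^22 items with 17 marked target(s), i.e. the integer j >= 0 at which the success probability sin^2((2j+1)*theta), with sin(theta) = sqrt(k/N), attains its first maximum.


After j Grover iterations the success probability is P(j) = sin^2((2j+1)*theta), where sin(theta) = sqrt(k/N).
N = 2^22 = 4194304, k = 17
sin(theta) = sqrt(k/N) = 0.002013235169
theta = arcsin(sqrt(k/N)) = 0.002013236529 rad
P(j) reaches its first maximum when (2j+1)*theta is as close as possible to pi/2, i.e. j = round(pi/(4*theta) - 1/2).
pi/(4*theta) - 1/2 = 389.6172
(For comparison, the common estimate pi/4 * sqrt(N/k) = 390.1174; the exact maximiser is used here.)
Optimal iterations = 390

390


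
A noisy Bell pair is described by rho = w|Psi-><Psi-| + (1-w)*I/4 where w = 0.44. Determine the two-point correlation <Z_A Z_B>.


|Psi-> = (|01> - |10>)/sqrt(2)
For the pure Bell state, <Z_A Z_B> = -1 (Bell-state Pauli correlator).
The maximally-mixed part I/4 has tr(I/4 * P tensor P) = 0 for any traceless Pauli P.
So <Z_A Z_B>_rho = w * (-1) + (1 - w) * 0
= 0.44 * (-1)
= -0.4400

-0.4400


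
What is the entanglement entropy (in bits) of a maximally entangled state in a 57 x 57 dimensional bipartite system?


For a maximally entangled state in d x d:
S = log2(d) = log2(57)
= 5.8329

5.8329


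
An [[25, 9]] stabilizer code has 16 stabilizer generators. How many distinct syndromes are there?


Each stabilizer generator gives a binary (+1 or -1) measurement outcome.
With 16 independent generators:
Total syndromes = 2^16
= 65536

65536


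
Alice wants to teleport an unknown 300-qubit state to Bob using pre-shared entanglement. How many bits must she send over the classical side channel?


Quantum teleportation requires 2 classical bits per qubit teleported.
300 qubit(s) -> 2 * 300 = 600 classical bits

600


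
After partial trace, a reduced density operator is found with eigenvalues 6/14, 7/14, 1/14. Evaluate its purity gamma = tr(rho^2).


tr(rho^2) = sum of eigenvalues squared
= (6/14)^2 + (7/14)^2 + (1/14)^2
= (36 + 49 + 1) / 196
= 86/196
= 0.4388

0.4388


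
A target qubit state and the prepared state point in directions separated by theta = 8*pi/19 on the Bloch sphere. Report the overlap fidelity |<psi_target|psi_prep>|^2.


For states separated by angle theta on Bloch sphere:
F = cos^2(theta/2)
theta = 8*pi/19 = 1.3228
theta/2 = 0.6614
cos(theta/2) = 0.7891
F = 0.6227

0.6227


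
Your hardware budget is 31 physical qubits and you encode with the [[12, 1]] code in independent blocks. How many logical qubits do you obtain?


Each code block uses 12 physical qubits for 1 logical qubit(s).
Number of complete blocks = floor(31 / 12) = 2
Logical qubits = 2 * 1
= 2

2


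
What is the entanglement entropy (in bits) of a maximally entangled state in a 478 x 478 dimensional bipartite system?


For a maximally entangled state in d x d:
S = log2(d) = log2(478)
= 8.9009

8.9009


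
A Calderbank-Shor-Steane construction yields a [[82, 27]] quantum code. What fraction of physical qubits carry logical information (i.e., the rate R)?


Code rate R = k/n
= 27/82
= 0.3293

0.3293


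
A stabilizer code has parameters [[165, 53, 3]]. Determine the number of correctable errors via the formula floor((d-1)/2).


Code parameters: [[165, 53, 3]], distance d = 3.
Number of correctable errors = floor((d-1)/2)
= floor((3 - 1)/2)
= floor(2/2)
= 1

1


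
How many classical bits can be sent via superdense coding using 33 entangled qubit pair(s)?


Superdense coding allows 2 classical bits per shared entangled pair.
33 pair(s) -> 2 * 33 = 66 classical bits

66


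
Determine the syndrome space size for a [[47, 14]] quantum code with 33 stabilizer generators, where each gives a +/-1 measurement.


Each stabilizer generator gives a binary (+1 or -1) measurement outcome.
With 33 independent generators:
Total syndromes = 2^33
= 8589934592

8589934592


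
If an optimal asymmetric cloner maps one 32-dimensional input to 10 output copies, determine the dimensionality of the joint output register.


Output space = H^(tensor 10) where dim(H) = 32
dim = 32^10
= 1024 (after 2 factors)
= 32768 (after 3 factors)
= 1048576 (after 4 factors)
= 33554432 (after 5 factors)
= 1073741824 (after 6 factors)
= 34359738368 (after 7 factors)
= 1099511627776 (after 8 factors)
= 35184372088832 (after 9 factors)
= 1125899906842624 (after 10 factors)
= 1125899906842624

1125899906842624


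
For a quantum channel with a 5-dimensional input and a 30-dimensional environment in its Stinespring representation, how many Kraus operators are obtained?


Tracing out the environment in an orthonormal basis {|i>_E} gives Kraus operators K_i = <i|_E U |0>_E.
Number of Kraus operators = dim(H_env) = d_env
= 30

30


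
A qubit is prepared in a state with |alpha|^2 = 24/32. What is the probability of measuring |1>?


|alpha|^2 = 24/32 = 0.7500
|beta|^2 = 1 - 24/32 = 8/32 = 0.2500
P(|1>) = |beta|^2 = 0.2500

0.2500


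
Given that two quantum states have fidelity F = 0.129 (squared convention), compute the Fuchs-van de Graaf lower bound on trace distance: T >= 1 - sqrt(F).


Fuchs-van de Graaf (squared-fidelity convention): 1 - sqrt(F) <= T <= sqrt(1 - F).
Lower bound: T >= 1 - sqrt(F)
sqrt(F) = sqrt(0.129) = 0.3592
T >= 1 - 0.3592
T >= 0.6408

0.6408


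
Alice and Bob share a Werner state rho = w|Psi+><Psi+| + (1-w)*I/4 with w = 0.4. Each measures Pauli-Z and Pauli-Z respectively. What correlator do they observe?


|Psi+> = (|01> + |10>)/sqrt(2)
For the pure Bell state, <Z_A Z_B> = -1 (Bell-state Pauli correlator).
The maximally-mixed part I/4 has tr(I/4 * P tensor P) = 0 for any traceless Pauli P.
So <Z_A Z_B>_rho = w * (-1) + (1 - w) * 0
= 0.4 * (-1)
= -0.4000

-0.4000


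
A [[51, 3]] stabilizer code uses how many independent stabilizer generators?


For an [[n,k]] stabilizer code:
Number of stabilizer generators = n - k
= 51 - 3
= 48

48


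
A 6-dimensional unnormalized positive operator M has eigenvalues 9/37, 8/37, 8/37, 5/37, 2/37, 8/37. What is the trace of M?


tr(M) = sum of eigenvalues
= 9/37 + 8/37 + 8/37 + 5/37 + 2/37 + 8/37
= 40/37
= 1.0811

1.0811


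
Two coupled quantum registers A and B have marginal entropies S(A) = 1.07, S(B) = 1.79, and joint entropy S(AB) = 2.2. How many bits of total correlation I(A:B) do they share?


I(A:B) = S(A) + S(B) - S(AB)
= 1.07 + 1.79 - 2.2
= 0.6600

0.6600


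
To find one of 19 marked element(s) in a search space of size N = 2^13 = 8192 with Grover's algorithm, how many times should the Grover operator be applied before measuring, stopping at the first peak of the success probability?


After j Grover iterations the success probability is P(j) = sin^2((2j+1)*theta), where sin(theta) = sqrt(k/N).
N = 2^13 = 8192, k = 19
sin(theta) = sqrt(k/N) = 0.0481594844
theta = arcsin(sqrt(k/N)) = 0.04817812019 rad
P(j) reaches its first maximum when (2j+1)*theta is as close as possible to pi/2, i.e. j = round(pi/(4*theta) - 1/2).
pi/(4*theta) - 1/2 = 15.8020
(For comparison, the common estimate pi/4 * sqrt(N/k) = 16.3083; the exact maximiser is used here.)
Optimal iterations = 16

16


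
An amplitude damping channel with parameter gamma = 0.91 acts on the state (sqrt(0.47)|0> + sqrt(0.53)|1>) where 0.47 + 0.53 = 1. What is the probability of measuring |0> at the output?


For amplitude damping with parameter gamma on state sqrt(a)|0> + sqrt(b)|1>:
alpha^2 = 0.47, beta^2 = 0.53
P(|0>) = alpha^2 + gamma * beta^2
= 0.47 + 0.91 * 0.53
= 0.47 + 0.4823
= 0.9523

0.9523


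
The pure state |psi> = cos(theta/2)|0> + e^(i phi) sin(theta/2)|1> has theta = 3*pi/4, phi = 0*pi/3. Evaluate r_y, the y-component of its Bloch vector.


theta = 2.3562, phi = 0.0000
r_y = sin(theta)*sin(phi) = 0.7071 * 0.0000
r_y = 0.0000

0.0000


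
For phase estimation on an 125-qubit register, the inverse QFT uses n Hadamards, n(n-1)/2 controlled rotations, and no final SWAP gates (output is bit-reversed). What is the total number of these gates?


Hadamard gates: 125
Controlled rotations: n*(n-1)/2 = 125*124/2 = 7750
SWAP gates: 0 (omitted)
Total = 125 + 7750
= 7875

7875


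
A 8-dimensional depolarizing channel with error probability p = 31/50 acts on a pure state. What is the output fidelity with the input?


F = (1-p) + p/d
= (1 - 0.6200) + 0.6200/8
= 0.3800 + 0.0775
= 0.4575

0.4575


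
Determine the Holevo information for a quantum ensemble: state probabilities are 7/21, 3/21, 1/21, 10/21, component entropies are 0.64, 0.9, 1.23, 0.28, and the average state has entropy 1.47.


chi = S(rho) - sum_i p_i * S(rho_i)
Weighted entropy = 7/21 * 0.64 + 3/21 * 0.9 + 1/21 * 1.23 + 10/21 * 0.28
= 0.5338
chi = 1.47 - 0.5338
= 0.9362

0.9362


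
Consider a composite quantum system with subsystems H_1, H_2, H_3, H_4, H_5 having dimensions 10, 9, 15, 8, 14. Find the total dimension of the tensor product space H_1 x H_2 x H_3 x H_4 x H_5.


dim(H_1 x H_2 x H_3 x H_4 x H_5) = 10 * 9 * 15 * 8 * 14
= 90 * 15 * 8 * 14
= 1350 * 8 * 14
= 10800 * 14
= 151200

151200


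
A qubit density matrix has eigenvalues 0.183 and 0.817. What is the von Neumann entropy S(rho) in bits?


S = -p*log2(p) - (1-p)*log2(1-p)
p = 0.1830, 1-p = 0.8170
= -0.1830 * log2(0.1830) - 0.8170 * log2(0.8170)
= -(-0.4484) - (-0.2382)
= 0.6866

0.6866


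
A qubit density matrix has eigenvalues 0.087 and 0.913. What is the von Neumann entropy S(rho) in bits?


S = -p*log2(p) - (1-p)*log2(1-p)
p = 0.0870, 1-p = 0.9130
= -0.0870 * log2(0.0870) - 0.9130 * log2(0.9130)
= -(-0.3065) - (-0.1199)
= 0.4264

0.4264


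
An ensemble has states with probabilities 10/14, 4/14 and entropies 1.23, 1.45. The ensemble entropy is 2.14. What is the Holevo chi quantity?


chi = S(rho) - sum_i p_i * S(rho_i)
Weighted entropy = 10/14 * 1.23 + 4/14 * 1.45
= 1.2929
chi = 2.14 - 1.2929
= 0.8471

0.8471


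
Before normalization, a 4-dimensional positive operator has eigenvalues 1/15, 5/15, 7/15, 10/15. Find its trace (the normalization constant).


tr(M) = sum of eigenvalues
= 1/15 + 5/15 + 7/15 + 10/15
= 23/15
= 1.5333

1.5333


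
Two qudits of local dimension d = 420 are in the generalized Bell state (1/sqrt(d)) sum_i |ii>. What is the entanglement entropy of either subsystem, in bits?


For a maximally entangled state in d x d:
S = log2(d) = log2(420)
= 8.7142

8.7142


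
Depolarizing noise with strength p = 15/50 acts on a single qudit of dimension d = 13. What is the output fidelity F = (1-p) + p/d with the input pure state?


F = (1-p) + p/d
= (1 - 0.3000) + 0.3000/13
= 0.7000 + 0.0231
= 0.7231

0.7231


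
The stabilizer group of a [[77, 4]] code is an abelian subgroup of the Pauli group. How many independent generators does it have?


For an [[n,k]] stabilizer code:
Number of stabilizer generators = n - k
= 77 - 4
= 73

73


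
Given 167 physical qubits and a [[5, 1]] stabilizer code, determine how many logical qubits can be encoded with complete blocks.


Each code block uses 5 physical qubits for 1 logical qubit(s).
Number of complete blocks = floor(167 / 5) = 33
Logical qubits = 33 * 1
= 33

33


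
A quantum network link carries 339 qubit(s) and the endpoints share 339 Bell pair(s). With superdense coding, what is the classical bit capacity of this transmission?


Superdense coding allows 2 classical bits per shared entangled pair.
339 pair(s) -> 2 * 339 = 678 classical bits

678


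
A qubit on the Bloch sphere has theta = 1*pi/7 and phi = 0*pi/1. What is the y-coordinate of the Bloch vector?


theta = 0.4488, phi = 0.0000
r_y = sin(theta)*sin(phi) = 0.4339 * 0.0000
r_y = 0.0000

0.0000


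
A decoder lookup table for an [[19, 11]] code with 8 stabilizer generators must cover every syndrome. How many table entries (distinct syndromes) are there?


Each stabilizer generator gives a binary (+1 or -1) measurement outcome.
With 8 independent generators:
Total syndromes = 2^8
= 256

256


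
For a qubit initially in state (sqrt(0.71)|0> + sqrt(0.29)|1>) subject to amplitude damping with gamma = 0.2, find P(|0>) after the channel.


For amplitude damping with parameter gamma on state sqrt(a)|0> + sqrt(b)|1>:
alpha^2 = 0.71, beta^2 = 0.29
P(|0>) = alpha^2 + gamma * beta^2
= 0.71 + 0.2 * 0.29
= 0.71 + 0.0580
= 0.7680

0.7680


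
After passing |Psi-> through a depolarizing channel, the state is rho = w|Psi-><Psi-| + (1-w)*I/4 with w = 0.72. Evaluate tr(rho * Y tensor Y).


|Psi-> = (|01> - |10>)/sqrt(2)
For the pure Bell state, <Y_A Y_B> = -1 (Bell-state Pauli correlator).
The maximally-mixed part I/4 has tr(I/4 * P tensor P) = 0 for any traceless Pauli P.
So <Y_A Y_B>_rho = w * (-1) + (1 - w) * 0
= 0.72 * (-1)
= -0.7200

-0.7200


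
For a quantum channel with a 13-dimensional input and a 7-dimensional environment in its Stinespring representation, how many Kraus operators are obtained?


Tracing out the environment in an orthonormal basis {|i>_E} gives Kraus operators K_i = <i|_E U |0>_E.
Number of Kraus operators = dim(H_env) = d_env
= 7

7


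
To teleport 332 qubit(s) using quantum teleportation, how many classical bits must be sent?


Quantum teleportation requires 2 classical bits per qubit teleported.
332 qubit(s) -> 2 * 332 = 664 classical bits

664


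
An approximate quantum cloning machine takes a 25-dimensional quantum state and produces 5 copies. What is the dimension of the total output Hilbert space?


Output space = H^(tensor 5) where dim(H) = 25
dim = 25^5
= 625 (after 2 factors)
= 15625 (after 3 factors)
= 390625 (after 4 factors)
= 9765625 (after 5 factors)
= 9765625

9765625


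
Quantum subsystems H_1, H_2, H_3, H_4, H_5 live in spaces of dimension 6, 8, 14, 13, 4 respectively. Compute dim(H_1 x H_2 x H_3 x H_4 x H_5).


dim(H_1 x H_2 x H_3 x H_4 x H_5) = 6 * 8 * 14 * 13 * 4
= 48 * 14 * 13 * 4
= 672 * 13 * 4
= 8736 * 4
= 34944

34944


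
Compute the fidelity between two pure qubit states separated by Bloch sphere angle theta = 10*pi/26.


For states separated by angle theta on Bloch sphere:
F = cos^2(theta/2)
theta = 10*pi/26 = 1.2083
theta/2 = 0.6042
cos(theta/2) = 0.8230
F = 0.6773

0.6773


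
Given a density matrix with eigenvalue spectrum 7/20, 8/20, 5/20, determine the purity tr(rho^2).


tr(rho^2) = sum of eigenvalues squared
= (7/20)^2 + (8/20)^2 + (5/20)^2
= (49 + 64 + 25) / 400
= 138/400
= 0.3450

0.3450


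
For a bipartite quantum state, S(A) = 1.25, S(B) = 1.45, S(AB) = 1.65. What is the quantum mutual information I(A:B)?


I(A:B) = S(A) + S(B) - S(AB)
= 1.25 + 1.45 - 1.65
= 1.0500

1.0500


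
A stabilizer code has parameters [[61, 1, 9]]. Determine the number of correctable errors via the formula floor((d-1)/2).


Code parameters: [[61, 1, 9]], distance d = 9.
Number of correctable errors = floor((d-1)/2)
= floor((9 - 1)/2)
= floor(8/2)
= 4

4


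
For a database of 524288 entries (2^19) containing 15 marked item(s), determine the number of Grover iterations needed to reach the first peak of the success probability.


After j Grover iterations the success probability is P(j) = sin^2((2j+1)*theta), where sin(theta) = sqrt(k/N).
N = 2^19 = 524288, k = 15
sin(theta) = sqrt(k/N) = 0.005348853101
theta = arcsin(sqrt(k/N)) = 0.005348878606 rad
P(j) reaches its first maximum when (2j+1)*theta is as close as possible to pi/2, i.e. j = round(pi/(4*theta) - 1/2).
pi/(4*theta) - 1/2 = 146.3342
(For comparison, the common estimate pi/4 * sqrt(N/k) = 146.8349; the exact maximiser is used here.)
Optimal iterations = 146

146


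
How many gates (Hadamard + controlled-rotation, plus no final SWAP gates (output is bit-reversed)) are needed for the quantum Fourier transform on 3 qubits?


Hadamard gates: 3
Controlled rotations: n*(n-1)/2 = 3*2/2 = 3
SWAP gates: 0 (omitted)
Total = 3 + 3
= 6

6


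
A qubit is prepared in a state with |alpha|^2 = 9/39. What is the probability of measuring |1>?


|alpha|^2 = 9/39 = 0.2308
|beta|^2 = 1 - 9/39 = 30/39 = 0.7692
P(|1>) = |beta|^2 = 0.7692

0.7692


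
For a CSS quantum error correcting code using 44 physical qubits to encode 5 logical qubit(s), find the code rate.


Code rate R = k/n
= 5/44
= 0.1136

0.1136


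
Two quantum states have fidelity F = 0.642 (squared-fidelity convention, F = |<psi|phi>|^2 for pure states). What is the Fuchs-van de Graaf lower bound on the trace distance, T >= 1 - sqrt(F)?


Fuchs-van de Graaf (squared-fidelity convention): 1 - sqrt(F) <= T <= sqrt(1 - F).
Lower bound: T >= 1 - sqrt(F)
sqrt(F) = sqrt(0.642) = 0.8012
T >= 1 - 0.8012
T >= 0.1988

0.1988


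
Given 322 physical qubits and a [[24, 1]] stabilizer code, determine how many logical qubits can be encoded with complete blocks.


Each code block uses 24 physical qubits for 1 logical qubit(s).
Number of complete blocks = floor(322 / 24) = 13
Logical qubits = 13 * 1
= 13

13


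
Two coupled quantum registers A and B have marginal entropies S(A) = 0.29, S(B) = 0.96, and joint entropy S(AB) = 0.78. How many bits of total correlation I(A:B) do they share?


I(A:B) = S(A) + S(B) - S(AB)
= 0.29 + 0.96 - 0.78
= 0.4700

0.4700


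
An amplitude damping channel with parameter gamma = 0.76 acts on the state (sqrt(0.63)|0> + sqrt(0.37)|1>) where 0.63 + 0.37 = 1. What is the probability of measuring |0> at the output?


For amplitude damping with parameter gamma on state sqrt(a)|0> + sqrt(b)|1>:
alpha^2 = 0.63, beta^2 = 0.37
P(|0>) = alpha^2 + gamma * beta^2
= 0.63 + 0.76 * 0.37
= 0.63 + 0.2812
= 0.9112

0.9112


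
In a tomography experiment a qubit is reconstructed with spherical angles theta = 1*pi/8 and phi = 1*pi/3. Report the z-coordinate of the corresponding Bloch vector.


theta = 0.3927, phi = 1.0472
r_z = cos(theta) = 0.9239

0.9239


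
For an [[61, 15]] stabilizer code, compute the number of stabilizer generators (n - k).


For an [[n,k]] stabilizer code:
Number of stabilizer generators = n - k
= 61 - 15
= 46

46


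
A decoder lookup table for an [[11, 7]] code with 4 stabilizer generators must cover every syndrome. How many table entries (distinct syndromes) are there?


Each stabilizer generator gives a binary (+1 or -1) measurement outcome.
With 4 independent generators:
Total syndromes = 2^4
= 16

16


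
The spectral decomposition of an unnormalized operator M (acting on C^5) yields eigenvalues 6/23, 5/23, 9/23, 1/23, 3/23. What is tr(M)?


tr(M) = sum of eigenvalues
= 6/23 + 5/23 + 9/23 + 1/23 + 3/23
= 24/23
= 1.0435

1.0435


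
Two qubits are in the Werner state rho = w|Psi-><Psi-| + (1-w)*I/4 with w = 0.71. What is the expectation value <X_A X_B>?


|Psi-> = (|01> - |10>)/sqrt(2)
For the pure Bell state, <X_A X_B> = -1 (Bell-state Pauli correlator).
The maximally-mixed part I/4 has tr(I/4 * P tensor P) = 0 for any traceless Pauli P.
So <X_A X_B>_rho = w * (-1) + (1 - w) * 0
= 0.71 * (-1)
= -0.7100

-0.7100


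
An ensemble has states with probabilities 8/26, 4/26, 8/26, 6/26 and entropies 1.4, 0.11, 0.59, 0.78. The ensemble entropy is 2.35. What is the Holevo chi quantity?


chi = S(rho) - sum_i p_i * S(rho_i)
Weighted entropy = 8/26 * 1.4 + 4/26 * 0.11 + 8/26 * 0.59 + 6/26 * 0.78
= 0.8092
chi = 2.35 - 0.8092
= 1.5408

1.5408


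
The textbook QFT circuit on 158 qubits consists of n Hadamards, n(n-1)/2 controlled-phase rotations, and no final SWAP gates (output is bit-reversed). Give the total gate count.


Hadamard gates: 158
Controlled rotations: n*(n-1)/2 = 158*157/2 = 12403
SWAP gates: 0 (omitted)
Total = 158 + 12403
= 12561

12561


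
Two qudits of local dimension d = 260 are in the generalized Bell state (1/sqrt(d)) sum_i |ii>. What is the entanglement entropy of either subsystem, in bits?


For a maximally entangled state in d x d:
S = log2(d) = log2(260)
= 8.0224

8.0224


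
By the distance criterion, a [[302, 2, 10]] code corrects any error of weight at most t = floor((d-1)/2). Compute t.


Code parameters: [[302, 2, 10]], distance d = 10.
Number of correctable errors = floor((d-1)/2)
= floor((10 - 1)/2)
= floor(9/2)
= 4

4


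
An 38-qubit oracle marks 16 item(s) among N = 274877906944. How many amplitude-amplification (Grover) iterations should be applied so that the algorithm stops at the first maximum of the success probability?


After j Grover iterations the success probability is P(j) = sin^2((2j+1)*theta), where sin(theta) = sqrt(k/N).
N = 2^38 = 274877906944, k = 16
sin(theta) = sqrt(k/N) = 7.629394531e-06
theta = arcsin(sqrt(k/N)) = 7.629394531e-06 rad
P(j) reaches its first maximum when (2j+1)*theta is as close as possible to pi/2, i.e. j = round(pi/(4*theta) - 1/2).
pi/(4*theta) - 1/2 = 102943.2081
(For comparison, the common estimate pi/4 * sqrt(N/k) = 102943.7081; the exact maximiser is used here.)
Optimal iterations = 102943

102943


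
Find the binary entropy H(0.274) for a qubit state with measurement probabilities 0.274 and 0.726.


S = -p*log2(p) - (1-p)*log2(1-p)
p = 0.2740, 1-p = 0.7260
= -0.2740 * log2(0.2740) - 0.7260 * log2(0.7260)
= -(-0.5118) - (-0.3354)
= 0.8471

0.8471


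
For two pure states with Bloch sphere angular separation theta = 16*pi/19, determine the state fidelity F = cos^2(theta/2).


For states separated by angle theta on Bloch sphere:
F = cos^2(theta/2)
theta = 16*pi/19 = 2.6456
theta/2 = 1.3228
cos(theta/2) = 0.2455
F = 0.0603

0.0603


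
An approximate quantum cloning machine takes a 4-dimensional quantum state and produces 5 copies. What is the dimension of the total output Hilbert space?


Output space = H^(tensor 5) where dim(H) = 4
dim = 4^5
= 16 (after 2 factors)
= 64 (after 3 factors)
= 256 (after 4 factors)
= 1024 (after 5 factors)
= 1024

1024


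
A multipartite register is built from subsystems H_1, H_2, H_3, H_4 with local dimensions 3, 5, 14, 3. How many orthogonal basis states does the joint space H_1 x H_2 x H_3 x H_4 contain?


dim(H_1 x H_2 x H_3 x H_4) = 3 * 5 * 14 * 3
= 15 * 14 * 3
= 210 * 3
= 630

630


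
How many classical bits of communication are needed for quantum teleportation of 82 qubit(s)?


Quantum teleportation requires 2 classical bits per qubit teleported.
82 qubit(s) -> 2 * 82 = 164 classical bits

164


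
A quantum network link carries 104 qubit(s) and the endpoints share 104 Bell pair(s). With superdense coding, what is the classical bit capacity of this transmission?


Superdense coding allows 2 classical bits per shared entangled pair.
104 pair(s) -> 2 * 104 = 208 classical bits

208


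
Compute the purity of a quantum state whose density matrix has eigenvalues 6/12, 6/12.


tr(rho^2) = sum of eigenvalues squared
= (6/12)^2 + (6/12)^2
= (36 + 36) / 144
= 72/144
= 0.5000

0.5000


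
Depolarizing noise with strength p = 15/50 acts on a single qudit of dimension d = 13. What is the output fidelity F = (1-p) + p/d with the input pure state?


F = (1-p) + p/d
= (1 - 0.3000) + 0.3000/13
= 0.7000 + 0.0231
= 0.7231

0.7231


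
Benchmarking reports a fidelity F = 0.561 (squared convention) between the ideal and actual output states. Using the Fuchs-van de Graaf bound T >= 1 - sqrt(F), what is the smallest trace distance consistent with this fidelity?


Fuchs-van de Graaf (squared-fidelity convention): 1 - sqrt(F) <= T <= sqrt(1 - F).
Lower bound: T >= 1 - sqrt(F)
sqrt(F) = sqrt(0.561) = 0.7490
T >= 1 - 0.7490
T >= 0.2510

0.2510


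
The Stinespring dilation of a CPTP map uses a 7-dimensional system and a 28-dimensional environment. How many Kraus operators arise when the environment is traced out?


Tracing out the environment in an orthonormal basis {|i>_E} gives Kraus operators K_i = <i|_E U |0>_E.
Number of Kraus operators = dim(H_env) = d_env
= 28

28


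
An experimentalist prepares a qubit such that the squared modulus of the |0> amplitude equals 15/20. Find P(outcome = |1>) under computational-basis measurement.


|alpha|^2 = 15/20 = 0.7500
|beta|^2 = 1 - 15/20 = 5/20 = 0.2500
P(|1>) = |beta|^2 = 0.2500

0.2500


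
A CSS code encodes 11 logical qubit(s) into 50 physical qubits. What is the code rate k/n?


Code rate R = k/n
= 11/50
= 0.2200

0.2200


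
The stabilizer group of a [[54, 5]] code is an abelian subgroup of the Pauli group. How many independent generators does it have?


For an [[n,k]] stabilizer code:
Number of stabilizer generators = n - k
= 54 - 5
= 49

49


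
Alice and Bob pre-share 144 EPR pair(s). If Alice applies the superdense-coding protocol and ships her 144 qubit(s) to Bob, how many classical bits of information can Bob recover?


Superdense coding allows 2 classical bits per shared entangled pair.
144 pair(s) -> 2 * 144 = 288 classical bits

288


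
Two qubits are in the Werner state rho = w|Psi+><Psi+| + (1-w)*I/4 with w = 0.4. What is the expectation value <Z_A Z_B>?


|Psi+> = (|01> + |10>)/sqrt(2)
For the pure Bell state, <Z_A Z_B> = -1 (Bell-state Pauli correlator).
The maximally-mixed part I/4 has tr(I/4 * P tensor P) = 0 for any traceless Pauli P.
So <Z_A Z_B>_rho = w * (-1) + (1 - w) * 0
= 0.4 * (-1)
= -0.4000

-0.4000


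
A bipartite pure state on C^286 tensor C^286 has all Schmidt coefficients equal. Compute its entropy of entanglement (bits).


For a maximally entangled state in d x d:
S = log2(d) = log2(286)
= 8.1599

8.1599


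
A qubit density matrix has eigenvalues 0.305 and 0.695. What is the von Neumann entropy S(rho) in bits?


S = -p*log2(p) - (1-p)*log2(1-p)
p = 0.3050, 1-p = 0.6950
= -0.3050 * log2(0.3050) - 0.6950 * log2(0.6950)
= -(-0.5225) - (-0.3648)
= 0.8873

0.8873


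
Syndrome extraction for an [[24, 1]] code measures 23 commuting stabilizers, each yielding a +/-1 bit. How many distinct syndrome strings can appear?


Each stabilizer generator gives a binary (+1 or -1) measurement outcome.
With 23 independent generators:
Total syndromes = 2^23
= 8388608

8388608


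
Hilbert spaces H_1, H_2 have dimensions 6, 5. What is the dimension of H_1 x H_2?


dim(H_1 x H_2) = 6 * 5
= 30

30


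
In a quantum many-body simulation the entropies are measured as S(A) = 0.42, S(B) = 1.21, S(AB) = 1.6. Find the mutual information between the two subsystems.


I(A:B) = S(A) + S(B) - S(AB)
= 0.42 + 1.21 - 1.6
= 0.0300

0.0300


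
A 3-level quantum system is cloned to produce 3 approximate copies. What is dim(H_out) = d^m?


Output space = H^(tensor 3) where dim(H) = 3
dim = 3^3
= 9 (after 2 factors)
= 27 (after 3 factors)
= 27

27


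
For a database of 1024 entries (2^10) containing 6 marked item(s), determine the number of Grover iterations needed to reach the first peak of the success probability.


After j Grover iterations the success probability is P(j) = sin^2((2j+1)*theta), where sin(theta) = sqrt(k/N).
N = 2^10 = 1024, k = 6
sin(theta) = sqrt(k/N) = 0.07654655446
theta = arcsin(sqrt(k/N)) = 0.07662150475 rad
P(j) reaches its first maximum when (2j+1)*theta is as close as possible to pi/2, i.e. j = round(pi/(4*theta) - 1/2).
pi/(4*theta) - 1/2 = 9.7504
(For comparison, the common estimate pi/4 * sqrt(N/k) = 10.2604; the exact maximiser is used here.)
Optimal iterations = 10

10


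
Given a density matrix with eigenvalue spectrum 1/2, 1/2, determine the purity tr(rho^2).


tr(rho^2) = sum of eigenvalues squared
= (1/2)^2 + (1/2)^2
= (1 + 1) / 4
= 2/4
= 0.5000

0.5000


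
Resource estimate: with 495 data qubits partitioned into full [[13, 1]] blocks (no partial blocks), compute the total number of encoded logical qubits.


Each code block uses 13 physical qubits for 1 logical qubit(s).
Number of complete blocks = floor(495 / 13) = 38
Logical qubits = 38 * 1
= 38

38


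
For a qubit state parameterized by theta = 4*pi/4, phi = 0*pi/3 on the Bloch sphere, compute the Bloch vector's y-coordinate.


theta = 3.1416, phi = 0.0000
r_y = sin(theta)*sin(phi) = 0.0000 * 0.0000
r_y = 0.0000

0.0000


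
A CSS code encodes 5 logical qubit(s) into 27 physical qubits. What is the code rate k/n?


Code rate R = k/n
= 5/27
= 0.1852

0.1852


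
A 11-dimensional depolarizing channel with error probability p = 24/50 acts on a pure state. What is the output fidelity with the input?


F = (1-p) + p/d
= (1 - 0.4800) + 0.4800/11
= 0.5200 + 0.0436
= 0.5636

0.5636


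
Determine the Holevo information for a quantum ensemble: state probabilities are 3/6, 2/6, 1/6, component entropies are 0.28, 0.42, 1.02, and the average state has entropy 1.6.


chi = S(rho) - sum_i p_i * S(rho_i)
Weighted entropy = 3/6 * 0.28 + 2/6 * 0.42 + 1/6 * 1.02
= 0.4500
chi = 1.6 - 0.4500
= 1.1500

1.1500


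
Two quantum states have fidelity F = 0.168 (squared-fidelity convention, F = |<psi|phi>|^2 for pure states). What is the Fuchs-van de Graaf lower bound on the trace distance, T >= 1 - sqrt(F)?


Fuchs-van de Graaf (squared-fidelity convention): 1 - sqrt(F) <= T <= sqrt(1 - F).
Lower bound: T >= 1 - sqrt(F)
sqrt(F) = sqrt(0.168) = 0.4099
T >= 1 - 0.4099
T >= 0.5901

0.5901


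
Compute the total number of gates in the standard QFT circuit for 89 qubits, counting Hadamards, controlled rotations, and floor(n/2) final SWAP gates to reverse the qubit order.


Hadamard gates: 89
Controlled rotations: n*(n-1)/2 = 89*88/2 = 3916
SWAP gates: floor(n/2) = floor(89/2) = 44
Total = 89 + 3916 + 44
= 4049

4049


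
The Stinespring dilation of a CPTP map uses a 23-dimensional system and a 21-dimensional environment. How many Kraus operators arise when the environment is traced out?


Tracing out the environment in an orthonormal basis {|i>_E} gives Kraus operators K_i = <i|_E U |0>_E.
Number of Kraus operators = dim(H_env) = d_env
= 21

21


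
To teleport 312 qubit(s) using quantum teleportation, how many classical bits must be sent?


Quantum teleportation requires 2 classical bits per qubit teleported.
312 qubit(s) -> 2 * 312 = 624 classical bits

624


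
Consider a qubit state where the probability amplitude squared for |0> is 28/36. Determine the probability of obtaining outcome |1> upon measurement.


|alpha|^2 = 28/36 = 0.7778
|beta|^2 = 1 - 28/36 = 8/36 = 0.2222
P(|1>) = |beta|^2 = 0.2222

0.2222


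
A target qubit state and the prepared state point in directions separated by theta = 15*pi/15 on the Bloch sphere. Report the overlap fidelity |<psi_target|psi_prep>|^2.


For states separated by angle theta on Bloch sphere:
F = cos^2(theta/2)
theta = 15*pi/15 = 3.1416
theta/2 = 1.5708
cos(theta/2) = 0.0000
F = 0.0000

0.0000


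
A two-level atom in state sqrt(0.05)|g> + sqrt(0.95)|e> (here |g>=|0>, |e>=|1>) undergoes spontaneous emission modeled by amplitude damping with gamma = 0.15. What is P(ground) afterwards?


For amplitude damping with parameter gamma on state sqrt(a)|0> + sqrt(b)|1>:
alpha^2 = 0.05, beta^2 = 0.95
P(|0>) = alpha^2 + gamma * beta^2
= 0.05 + 0.15 * 0.95
= 0.05 + 0.1425
= 0.1925

0.1925


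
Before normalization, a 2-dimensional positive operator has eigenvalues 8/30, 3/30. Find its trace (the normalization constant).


tr(M) = sum of eigenvalues
= 8/30 + 3/30
= 11/30
= 0.3667

0.3667


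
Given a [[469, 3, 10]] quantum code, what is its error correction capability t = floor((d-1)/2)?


Code parameters: [[469, 3, 10]], distance d = 10.
Number of correctable errors = floor((d-1)/2)
= floor((10 - 1)/2)
= floor(9/2)
= 4

4


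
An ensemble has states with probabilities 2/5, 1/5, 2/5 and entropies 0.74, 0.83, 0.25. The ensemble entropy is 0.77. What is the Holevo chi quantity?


chi = S(rho) - sum_i p_i * S(rho_i)
Weighted entropy = 2/5 * 0.74 + 1/5 * 0.83 + 2/5 * 0.25
= 0.5620
chi = 0.77 - 0.5620
= 0.2080

0.2080


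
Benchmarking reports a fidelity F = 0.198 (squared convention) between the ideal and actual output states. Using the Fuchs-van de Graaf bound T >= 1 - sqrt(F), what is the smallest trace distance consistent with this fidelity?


Fuchs-van de Graaf (squared-fidelity convention): 1 - sqrt(F) <= T <= sqrt(1 - F).
Lower bound: T >= 1 - sqrt(F)
sqrt(F) = sqrt(0.198) = 0.4450
T >= 1 - 0.4450
T >= 0.5550

0.5550


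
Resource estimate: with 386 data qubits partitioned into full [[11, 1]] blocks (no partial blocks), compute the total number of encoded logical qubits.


Each code block uses 11 physical qubits for 1 logical qubit(s).
Number of complete blocks = floor(386 / 11) = 35
Logical qubits = 35 * 1
= 35

35


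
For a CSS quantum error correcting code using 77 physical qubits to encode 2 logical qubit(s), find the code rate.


Code rate R = k/n
= 2/77
= 0.0260

0.0260


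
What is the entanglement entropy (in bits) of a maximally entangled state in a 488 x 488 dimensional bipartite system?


For a maximally entangled state in d x d:
S = log2(d) = log2(488)
= 8.9307

8.9307


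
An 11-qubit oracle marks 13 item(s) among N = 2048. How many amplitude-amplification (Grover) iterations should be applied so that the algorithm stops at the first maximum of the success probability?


After j Grover iterations the success probability is P(j) = sin^2((2j+1)*theta), where sin(theta) = sqrt(k/N).
N = 2^11 = 2048, k = 13
sin(theta) = sqrt(k/N) = 0.0796721799
theta = arcsin(sqrt(k/N)) = 0.07975671018 rad
P(j) reaches its first maximum when (2j+1)*theta is as close as possible to pi/2, i.e. j = round(pi/(4*theta) - 1/2).
pi/(4*theta) - 1/2 = 9.3474
(For comparison, the common estimate pi/4 * sqrt(N/k) = 9.8579; the exact maximiser is used here.)
Optimal iterations = 9

9
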